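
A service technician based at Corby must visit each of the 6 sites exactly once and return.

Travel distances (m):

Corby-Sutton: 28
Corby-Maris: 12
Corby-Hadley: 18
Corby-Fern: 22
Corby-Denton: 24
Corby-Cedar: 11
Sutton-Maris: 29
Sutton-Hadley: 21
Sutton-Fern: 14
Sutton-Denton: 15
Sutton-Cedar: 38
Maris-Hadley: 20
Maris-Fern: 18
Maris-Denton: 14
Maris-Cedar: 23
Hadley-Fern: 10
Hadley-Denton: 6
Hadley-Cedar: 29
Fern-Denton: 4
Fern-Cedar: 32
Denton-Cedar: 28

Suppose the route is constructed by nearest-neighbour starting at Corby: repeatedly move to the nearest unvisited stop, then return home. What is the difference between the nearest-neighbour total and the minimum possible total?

6 m longer than the optimal tour.

Corby: Cedar=11, Maris=12, Hadley=18, Fern=22, Denton=24, Sutton=28 ⇒ Cedar
Cedar: Maris=23, Denton=28, Hadley=29, Fern=32, Sutton=38 ⇒ Maris
Maris: Denton=14, Fern=18, Hadley=20, Sutton=29 ⇒ Denton
Denton: Fern=4, Hadley=6, Sutton=15 ⇒ Fern
Fern: Hadley=10, Sutton=14 ⇒ Hadley
Hadley: Sutton=21 ⇒ Sutton
NN route Corby → Cedar → Maris → Denton → Fern → Hadley → Sutton → Corby costs 111.
Optimal: Corby → Maris → Sutton → Fern → Denton → Hadley → Cedar → Corby costs 105 (by enumerating all 360 distinct tours).
Excess = 111 − 105 = 6.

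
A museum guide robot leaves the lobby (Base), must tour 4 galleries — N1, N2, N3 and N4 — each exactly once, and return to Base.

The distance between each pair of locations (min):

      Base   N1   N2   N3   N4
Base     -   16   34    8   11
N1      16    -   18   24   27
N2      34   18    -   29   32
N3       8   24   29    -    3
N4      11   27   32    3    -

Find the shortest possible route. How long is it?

Base→N1→N2→N3→N4→Base: 16+18+29+3+11 = 77
Base→N1→N2→N4→N3→Base: 16+18+32+3+8 = 77
Base→N1→N3→N2→N4→Base: 16+24+29+32+11 = 112
Base→N1→N3→N4→N2→Base: 16+24+3+32+34 = 109
Base→N1→N4→N2→N3→Base: 16+27+32+29+8 = 112
Base→N1→N4→N3→N2→Base: 16+27+3+29+34 = 109
Base→N2→N1→N3→N4→Base: 34+18+24+3+11 = 90
Base→N2→N1→N4→N3→Base: 34+18+27+3+8 = 90
Base→N2→N3→N1→N4→Base: 34+29+24+27+11 = 125
Base→N2→N4→N1→N3→Base: 34+32+27+24+8 = 125
Base→N3→N1→N2→N4→Base: 8+24+18+32+11 = 93
Base→N3→N2→N1→N4→Base: 8+29+18+27+11 = 93
The minimum is 77.
One optimal route: Base → N1 → N2 → N3 → N4 → Base (or its reverse).

Minimum total distance: 77 min.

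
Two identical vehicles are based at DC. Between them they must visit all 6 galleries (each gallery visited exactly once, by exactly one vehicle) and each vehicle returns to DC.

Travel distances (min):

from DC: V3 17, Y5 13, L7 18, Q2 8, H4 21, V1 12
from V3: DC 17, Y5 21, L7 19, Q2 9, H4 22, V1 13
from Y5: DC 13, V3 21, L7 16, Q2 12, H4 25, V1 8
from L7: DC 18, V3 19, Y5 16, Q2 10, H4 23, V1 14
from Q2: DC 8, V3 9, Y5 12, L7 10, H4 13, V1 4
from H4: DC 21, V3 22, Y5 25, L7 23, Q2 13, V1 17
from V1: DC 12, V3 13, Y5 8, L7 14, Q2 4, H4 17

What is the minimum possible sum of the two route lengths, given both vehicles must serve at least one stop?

Minimum combined distance: 113 min.

Try each way of splitting the stops between the two vehicles (each non-empty) and, for each split, find the best tour for each vehicle:
  {V3} + {Y5, L7, Q2, H4, V1}: 34 + 79 = 113
  {Y5} + {V3, L7, Q2, H4, V1}: 26 + 88 = 114
  {V3, Y5} + {L7, Q2, H4, V1}: 51 + 70 = 121
  {L7} + {V3, Y5, Q2, H4, V1}: 36 + 77 = 113
  {V3, L7} + {Y5, Q2, H4, V1}: 54 + 59 = 113
  {Y5, L7} + {V3, Q2, H4, V1}: 47 + 68 = 115
  … (31 splits in total)
Best: vehicle 1 DC → V3 → DC = 34; vehicle 2 DC → Y5 → V1 → L7 → Q2 → H4 → DC = 79; combined 113.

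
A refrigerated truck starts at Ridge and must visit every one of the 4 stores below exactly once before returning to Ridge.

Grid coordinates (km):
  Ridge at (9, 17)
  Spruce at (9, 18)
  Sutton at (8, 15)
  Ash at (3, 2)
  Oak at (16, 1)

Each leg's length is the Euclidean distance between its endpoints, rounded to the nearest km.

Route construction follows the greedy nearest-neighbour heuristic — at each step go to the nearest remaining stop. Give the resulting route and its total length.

From Ridge: distances to unvisited — Spruce=1, Sutton=2, Ash=16, Oak=17. Nearest is Spruce (1).
From Spruce: distances to unvisited — Sutton=3, Ash=17, Oak=18. Nearest is Sutton (3).
From Sutton: distances to unvisited — Ash=14, Oak=16. Nearest is Ash (14).
From Ash: distances to unvisited — Oak=13. Nearest is Oak (13).
Return Oak→Ridge: 17.
Total = 1 + 3 + 14 + 13 + 17 = 48.

48 km along Ridge → Spruce → Sutton → Ash → Oak → Ridge.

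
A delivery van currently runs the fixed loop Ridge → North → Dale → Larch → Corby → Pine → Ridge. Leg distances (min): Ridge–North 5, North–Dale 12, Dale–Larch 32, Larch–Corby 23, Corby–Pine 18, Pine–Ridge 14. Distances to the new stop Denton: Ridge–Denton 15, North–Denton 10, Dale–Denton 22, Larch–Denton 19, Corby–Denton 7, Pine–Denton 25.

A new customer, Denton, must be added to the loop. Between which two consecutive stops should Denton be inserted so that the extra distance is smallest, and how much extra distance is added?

Insertion cost between consecutive stops i–j is d(i,Denton) + d(Denton,j) − d(i,j):
  between Ridge and North: 15 + 10 − 5 = 20
  between North and Dale: 10 + 22 − 12 = 20
  between Dale and Larch: 22 + 19 − 32 = 9
  between Larch and Corby: 19 + 7 − 23 = 3
  between Corby and Pine: 7 + 25 − 18 = 14
  between Pine and Ridge: 25 + 15 − 14 = 26
Cheapest insertion is between Larch and Corby, adding 3.
New total = 104 + 3 = 107.

+3 min — insert Denton between Larch and Corby.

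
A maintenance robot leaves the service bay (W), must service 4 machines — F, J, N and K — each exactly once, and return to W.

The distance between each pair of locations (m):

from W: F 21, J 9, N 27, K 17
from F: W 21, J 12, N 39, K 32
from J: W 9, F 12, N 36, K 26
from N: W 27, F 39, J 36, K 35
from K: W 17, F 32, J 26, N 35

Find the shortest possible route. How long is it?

W→F→J→N→K→W: 21+12+36+35+17 = 121
W→F→J→K→N→W: 21+12+26+35+27 = 121
W→F→N→J→K→W: 21+39+36+26+17 = 139
W→F→N→K→J→W: 21+39+35+26+9 = 130
W→F→K→J→N→W: 21+32+26+36+27 = 142
W→F→K→N→J→W: 21+32+35+36+9 = 133
W→J→F→N→K→W: 9+12+39+35+17 = 112
W→J→F→K→N→W: 9+12+32+35+27 = 115
W→J→N→F→K→W: 9+36+39+32+17 = 133
W→J→K→F→N→W: 9+26+32+39+27 = 133
W→N→F→J→K→W: 27+39+12+26+17 = 121
W→N→J→F→K→W: 27+36+12+32+17 = 124
The minimum is 112.
One optimal route: W → J → F → N → K → W (or its reverse).

Minimum total distance: 112 m.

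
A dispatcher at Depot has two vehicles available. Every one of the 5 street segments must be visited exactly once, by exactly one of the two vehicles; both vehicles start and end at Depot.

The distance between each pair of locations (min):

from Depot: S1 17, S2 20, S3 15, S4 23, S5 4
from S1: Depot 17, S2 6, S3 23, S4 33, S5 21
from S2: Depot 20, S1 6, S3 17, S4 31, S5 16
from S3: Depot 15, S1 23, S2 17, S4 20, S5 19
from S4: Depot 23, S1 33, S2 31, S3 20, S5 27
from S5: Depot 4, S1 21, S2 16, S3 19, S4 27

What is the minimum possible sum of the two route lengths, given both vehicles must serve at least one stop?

91 min — the smallest possible combined total.

There are 2^4 − 1 = 15 ways to divide the 5 stops into two non-empty groups. For each, the best each vehicle can do is its own shortest tour through its group:
  {S1} + {S2, S3, S4, S5}: 34 + 80 = 114
  {S2} + {S1, S3, S4, S5}: 40 + 91 = 131
  {S1, S2} + {S3, S4, S5}: 43 + 66 = 109
  {S3} + {S1, S2, S4, S5}: 30 + 82 = 112
  {S1, S3} + {S2, S4, S5}: 55 + 74 = 129
  {S2, S3} + {S1, S4, S5}: 52 + 81 = 133
  … (15 splits in total)
  {S1, S2, S3, S4} + {S5}: 83 + 8 = 91  ← best
Best: vehicle 1 Depot → S1 → S2 → S3 → S4 → Depot = 83; vehicle 2 Depot → S5 → Depot = 8; combined 91.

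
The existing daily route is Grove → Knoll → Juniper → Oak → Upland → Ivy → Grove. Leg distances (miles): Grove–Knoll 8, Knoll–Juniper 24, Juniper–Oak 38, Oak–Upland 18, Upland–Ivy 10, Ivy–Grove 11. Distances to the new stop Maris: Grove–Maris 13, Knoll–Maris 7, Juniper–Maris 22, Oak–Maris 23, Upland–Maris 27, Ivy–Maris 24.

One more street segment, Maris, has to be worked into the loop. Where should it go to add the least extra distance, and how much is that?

Insertion cost between consecutive stops i–j is d(i,Maris) + d(Maris,j) − d(i,j):
  between Grove and Knoll: 13 + 7 − 8 = 12
  between Knoll and Juniper: 7 + 22 − 24 = 5
  between Juniper and Oak: 22 + 23 − 38 = 7
  between Oak and Upland: 23 + 27 − 18 = 32
  between Upland and Ivy: 27 + 24 − 10 = 41
  between Ivy and Grove: 24 + 13 − 11 = 26
Cheapest insertion is between Knoll and Juniper, adding 5.
New total = 109 + 5 = 114.

Adding 5 miles by placing Maris on the Knoll–Juniper leg.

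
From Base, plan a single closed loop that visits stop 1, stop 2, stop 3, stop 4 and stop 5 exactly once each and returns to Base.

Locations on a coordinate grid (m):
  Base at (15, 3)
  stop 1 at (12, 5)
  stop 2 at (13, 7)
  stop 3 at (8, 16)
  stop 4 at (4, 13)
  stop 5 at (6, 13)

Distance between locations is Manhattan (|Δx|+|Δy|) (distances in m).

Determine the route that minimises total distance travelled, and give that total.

Minimum total distance: 48 m.

There are 60 distinct closed tours to check (reversals are equivalent).
Base - stop 1 - stop 2 - stop 3 - stop 4 - stop 5 - Base: 5+3+14+7+2+19 = 50
Base - stop 1 - stop 2 - stop 3 - stop 5 - stop 4 - Base: 5+3+14+5+2+21 = 50
Base - stop 1 - stop 2 - stop 4 - stop 3 - stop 5 - Base: 5+3+15+7+5+19 = 54
Base - stop 1 - stop 2 - stop 4 - stop 5 - stop 3 - Base: 5+3+15+2+5+20 = 50
Base - stop 1 - stop 2 - stop 5 - stop 3 - stop 4 - Base: 5+3+13+5+7+21 = 54
Base - stop 1 - stop 2 - stop 5 - stop 4 - stop 3 - Base: 5+3+13+2+7+20 = 50
Base - stop 1 - stop 3 - stop 2 - stop 4 - stop 5 - Base: 5+15+14+15+2+19 = 70
Base - stop 1 - stop 3 - stop 2 - stop 5 - stop 4 - Base: 5+15+14+13+2+21 = 70
Base - stop 1 - stop 3 - stop 4 - stop 2 - stop 5 - Base: 5+15+7+15+13+19 = 74
Base - stop 1 - stop 3 - stop 4 - stop 5 - stop 2 - Base: 5+15+7+2+13+6 = 48
Base - stop 1 - stop 3 - stop 5 - stop 2 - stop 4 - Base: 5+15+5+13+15+21 = 74
Base - stop 1 - stop 3 - stop 5 - stop 4 - stop 2 - Base: 5+15+5+2+15+6 = 48
Base - stop 1 - stop 4 - stop 2 - stop 3 - stop 5 - Base: 5+16+15+14+5+19 = 74
Base - stop 1 - stop 4 - stop 2 - stop 5 - stop 3 - Base: 5+16+15+13+5+20 = 74
… (46 more)
The minimum is 48.
One optimal route: Base → stop 1 → stop 3 → stop 4 → stop 5 → stop 2 → Base (or its reverse).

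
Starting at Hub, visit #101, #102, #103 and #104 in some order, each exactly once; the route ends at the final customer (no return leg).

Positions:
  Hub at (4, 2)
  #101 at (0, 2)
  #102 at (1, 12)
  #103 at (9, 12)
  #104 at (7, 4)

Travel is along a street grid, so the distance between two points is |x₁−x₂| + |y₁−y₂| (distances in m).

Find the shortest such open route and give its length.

Shortest open route: 31 m.

There are 4! = 24 possible orderings.
Hub → #101 → #102 → #103 → #104: 4+11+8+10 = 33
Hub → #101 → #102 → #104 → #103: 4+11+14+10 = 39
Hub → #101 → #103 → #102 → #104: 4+19+8+14 = 45
Hub → #101 → #103 → #104 → #102: 4+19+10+14 = 47
Hub → #101 → #104 → #102 → #103: 4+9+14+8 = 35
Hub → #101 → #104 → #103 → #102: 4+9+10+8 = 31
Hub → #102 → #101 → #103 → #104: 13+11+19+10 = 53
Hub → #102 → #101 → #104 → #103: 13+11+9+10 = 43
Hub → #102 → #103 → #101 → #104: 13+8+19+9 = 49
Hub → #102 → #103 → #104 → #101: 13+8+10+9 = 40
Hub → #102 → #104 → #101 → #103: 13+14+9+19 = 55
Hub → #102 → #104 → #103 → #101: 13+14+10+19 = 56
Hub → #103 → #101 → #102 → #104: 15+19+11+14 = 59
Hub → #103 → #101 → #104 → #102: 15+19+9+14 = 57
… (10 more)
The minimum is 31.
One shortest path: Hub → #101 → #104 → #103 → #102.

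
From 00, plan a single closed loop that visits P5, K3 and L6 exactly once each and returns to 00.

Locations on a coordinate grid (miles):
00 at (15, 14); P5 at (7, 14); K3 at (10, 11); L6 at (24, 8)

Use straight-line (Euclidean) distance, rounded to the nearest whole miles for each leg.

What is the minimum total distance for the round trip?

37 miles — the shortest possible round trip.

With 3 stops there are 3!/2 = 3 distinct round trips (a route and its reverse cost the same).
00-P5-K3-L6-00: 8+4+14+11 = 37
00-P5-L6-K3-00: 8+18+14+6 = 46
00-K3-P5-L6-00: 6+4+18+11 = 39
The minimum is 37.
One optimal route: 00 → P5 → K3 → L6 → 00 (or its reverse).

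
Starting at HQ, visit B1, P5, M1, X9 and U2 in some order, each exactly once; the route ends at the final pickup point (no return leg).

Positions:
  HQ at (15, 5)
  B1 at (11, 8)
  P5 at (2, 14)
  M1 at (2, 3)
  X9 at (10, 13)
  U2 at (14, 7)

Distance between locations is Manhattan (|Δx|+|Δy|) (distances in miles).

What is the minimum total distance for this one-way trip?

33 miles — the minimum one-way total.

There are 5! = 120 possible orderings.
HQ - B1 - P5 - M1 - X9 - U2: 7+15+11+18+10 = 61
HQ - B1 - P5 - M1 - U2 - X9: 7+15+11+16+10 = 59
HQ - B1 - P5 - X9 - M1 - U2: 7+15+9+18+16 = 65
HQ - B1 - P5 - X9 - U2 - M1: 7+15+9+10+16 = 57
HQ - B1 - P5 - U2 - M1 - X9: 7+15+19+16+18 = 75
HQ - B1 - P5 - U2 - X9 - M1: 7+15+19+10+18 = 69
HQ - B1 - M1 - P5 - X9 - U2: 7+14+11+9+10 = 51
HQ - B1 - M1 - P5 - U2 - X9: 7+14+11+19+10 = 61
HQ - B1 - M1 - X9 - P5 - U2: 7+14+18+9+19 = 67
HQ - B1 - M1 - X9 - U2 - P5: 7+14+18+10+19 = 68
HQ - B1 - M1 - U2 - P5 - X9: 7+14+16+19+9 = 65
HQ - B1 - M1 - U2 - X9 - P5: 7+14+16+10+9 = 56
HQ - B1 - X9 - P5 - M1 - U2: 7+6+9+11+16 = 49
HQ - B1 - X9 - P5 - U2 - M1: 7+6+9+19+16 = 57
… (106 more)
HQ - U2 - B1 - X9 - P5 - M1: 3+4+6+9+11 = 33  ← best
The minimum is 33.
One shortest path: HQ → U2 → B1 → X9 → P5 → M1.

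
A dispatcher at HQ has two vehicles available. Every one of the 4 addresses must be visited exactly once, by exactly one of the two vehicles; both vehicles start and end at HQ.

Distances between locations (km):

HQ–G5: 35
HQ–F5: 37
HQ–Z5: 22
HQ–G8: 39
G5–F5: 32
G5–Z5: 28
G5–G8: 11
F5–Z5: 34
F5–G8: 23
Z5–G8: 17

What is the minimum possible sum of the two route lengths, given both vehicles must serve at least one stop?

There are 2^3 − 1 = 7 ways to divide the 4 stops into two non-empty groups. For each, the best each vehicle can do is its own shortest tour through its group:
  {G5} + {F5, Z5, G8}: 70 + 99 = 169
  {F5} + {G5, Z5, G8}: 74 + 85 = 159
  {G5, F5} + {Z5, G8}: 104 + 78 = 182
  {Z5} + {G5, F5, G8}: 44 + 106 = 150
  {G5, Z5} + {F5, G8}: 85 + 99 = 184
  {F5, Z5} + {G5, G8}: 93 + 85 = 178
  … (7 splits in total)
Best: vehicle 1 HQ → Z5 → HQ = 44; vehicle 2 HQ → G5 → G8 → F5 → HQ = 106; combined 150.

150 km — the smallest possible combined total.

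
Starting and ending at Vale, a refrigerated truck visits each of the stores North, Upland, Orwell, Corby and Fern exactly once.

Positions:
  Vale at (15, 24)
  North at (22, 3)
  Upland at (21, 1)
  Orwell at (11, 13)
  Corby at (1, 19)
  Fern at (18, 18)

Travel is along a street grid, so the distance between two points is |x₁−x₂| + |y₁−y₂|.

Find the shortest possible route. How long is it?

There are 60 distinct closed tours to check (reversals are equivalent).
Vale→North→Upland→Orwell→Corby→Fern→Vale: 28+3+22+16+18+9 = 96
Vale→North→Upland→Orwell→Fern→Corby→Vale: 28+3+22+12+18+19 = 102
Vale→North→Upland→Corby→Orwell→Fern→Vale: 28+3+38+16+12+9 = 106
Vale→North→Upland→Corby→Fern→Orwell→Vale: 28+3+38+18+12+15 = 114
Vale→North→Upland→Fern→Orwell→Corby→Vale: 28+3+20+12+16+19 = 98
Vale→North→Upland→Fern→Corby→Orwell→Vale: 28+3+20+18+16+15 = 100
Vale→North→Orwell→Upland→Corby→Fern→Vale: 28+21+22+38+18+9 = 136
Vale→North→Orwell→Upland→Fern→Corby→Vale: 28+21+22+20+18+19 = 128
Vale→North→Orwell→Corby→Upland→Fern→Vale: 28+21+16+38+20+9 = 132
Vale→North→Orwell→Corby→Fern→Upland→Vale: 28+21+16+18+20+29 = 132
Vale→North→Orwell→Fern→Upland→Corby→Vale: 28+21+12+20+38+19 = 138
Vale→North→Orwell→Fern→Corby→Upland→Vale: 28+21+12+18+38+29 = 146
Vale→North→Corby→Upland→Orwell→Fern→Vale: 28+37+38+22+12+9 = 146
Vale→North→Corby→Upland→Fern→Orwell→Vale: 28+37+38+20+12+15 = 150
… (46 more)
Vale→Corby→Orwell→North→Upland→Fern→Vale: 19+16+21+3+20+9 = 88  ← best
The minimum is 88.
One optimal route: Vale → Corby → Orwell → North → Upland → Fern → Vale (or its reverse).

Shortest round trip = 88.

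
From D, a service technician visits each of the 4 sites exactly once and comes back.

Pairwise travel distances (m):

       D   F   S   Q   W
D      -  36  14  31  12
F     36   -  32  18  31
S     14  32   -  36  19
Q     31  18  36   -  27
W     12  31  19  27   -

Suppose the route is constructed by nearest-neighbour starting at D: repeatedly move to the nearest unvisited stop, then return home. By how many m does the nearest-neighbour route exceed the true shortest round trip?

D: W=12, S=14, Q=31, F=36 ⇒ W
W: S=19, Q=27, F=31 ⇒ S
S: F=32, Q=36 ⇒ F
F: Q=18 ⇒ Q
NN route D → W → S → F → Q → D costs 112.
Optimal: D → S → F → Q → W → D costs 103 (by enumerating all 12 distinct tours).
Excess = 112 − 103 = 9.

The nearest-neighbour route is 9 m longer than optimal.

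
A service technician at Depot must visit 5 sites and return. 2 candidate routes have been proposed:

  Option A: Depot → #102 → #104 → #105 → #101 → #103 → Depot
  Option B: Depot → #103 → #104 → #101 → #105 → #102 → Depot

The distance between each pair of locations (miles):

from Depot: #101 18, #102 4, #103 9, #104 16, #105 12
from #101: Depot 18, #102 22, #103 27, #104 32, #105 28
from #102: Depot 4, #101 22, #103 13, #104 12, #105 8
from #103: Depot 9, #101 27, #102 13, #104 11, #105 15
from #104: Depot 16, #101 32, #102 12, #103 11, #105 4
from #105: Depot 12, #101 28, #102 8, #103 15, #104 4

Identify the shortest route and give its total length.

Option A: 4 + 12 + 4 + 28 + 27 + 9 = 84
Option B: 9 + 11 + 32 + 28 + 8 + 4 = 92

Shortest is Option A, total 84 miles.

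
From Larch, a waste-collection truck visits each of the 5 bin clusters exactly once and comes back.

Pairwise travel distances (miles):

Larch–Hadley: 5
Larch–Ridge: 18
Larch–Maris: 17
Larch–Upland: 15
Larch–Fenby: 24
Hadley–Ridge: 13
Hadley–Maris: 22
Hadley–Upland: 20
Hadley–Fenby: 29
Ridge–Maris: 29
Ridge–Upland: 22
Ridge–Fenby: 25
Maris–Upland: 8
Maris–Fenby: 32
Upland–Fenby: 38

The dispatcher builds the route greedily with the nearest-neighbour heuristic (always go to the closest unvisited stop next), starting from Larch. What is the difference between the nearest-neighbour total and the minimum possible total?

From Larch: Hadley=5, Upland=15, Maris=17, Ridge=18, Fenby=24 → choose Hadley (5).
From Hadley: Ridge=13, Upland=20, Maris=22, Fenby=29 → choose Ridge (13).
From Ridge: Upland=22, Fenby=25, Maris=29 → choose Upland (22).
From Upland: Maris=8, Fenby=38 → choose Maris (8).
From Maris: Fenby=32 → choose Fenby (32).
NN route Larch → Hadley → Ridge → Upland → Maris → Fenby → Larch costs 104.
Optimal: Larch → Hadley → Ridge → Fenby → Maris → Upland → Larch costs 98 (by enumerating all 60 distinct tours).
Excess = 104 − 98 = 6.

The nearest-neighbour route is 6 miles longer than optimal.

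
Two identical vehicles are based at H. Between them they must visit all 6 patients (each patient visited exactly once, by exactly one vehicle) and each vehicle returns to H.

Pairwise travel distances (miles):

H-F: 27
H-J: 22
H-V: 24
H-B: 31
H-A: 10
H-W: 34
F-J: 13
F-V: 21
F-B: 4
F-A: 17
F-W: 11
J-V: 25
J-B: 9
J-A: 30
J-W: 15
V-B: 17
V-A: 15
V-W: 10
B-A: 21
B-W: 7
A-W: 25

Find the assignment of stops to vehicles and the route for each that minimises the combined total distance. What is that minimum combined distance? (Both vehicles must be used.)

100 miles — the smallest possible combined total.

Check every non-empty split of the stops between the two vehicles; for each half take its own optimal tour:
  {F} + {J, V, B, A, W}: 54 + 73 = 127
  {J} + {F, V, B, A, W}: 44 + 72 = 116
  {F, J} + {V, B, A, W}: 62 + 72 = 134
  {V} + {F, J, B, A, W}: 48 + 75 = 123
  {F, V} + {J, B, A, W}: 72 + 73 = 145
  {J, V} + {F, B, A, W}: 71 + 72 = 143
  … (31 splits in total)
  {A} + {F, J, V, B, W}: 20 + 80 = 100  ← best
Best: vehicle 1 H → A → H = 20; vehicle 2 H → J → F → B → W → V → H = 80; combined 100.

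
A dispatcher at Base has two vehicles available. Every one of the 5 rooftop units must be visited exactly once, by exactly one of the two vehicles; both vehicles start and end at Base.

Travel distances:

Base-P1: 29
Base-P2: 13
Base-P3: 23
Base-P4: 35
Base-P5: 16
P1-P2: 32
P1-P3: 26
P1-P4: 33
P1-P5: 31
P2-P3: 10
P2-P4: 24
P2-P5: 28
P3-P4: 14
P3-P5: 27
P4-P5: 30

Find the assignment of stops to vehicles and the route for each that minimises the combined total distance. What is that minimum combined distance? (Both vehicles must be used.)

Minimum combined distance: 131.

Check every non-empty split of the stops between the two vehicles; for each half take its own optimal tour:
  {P1} + {P2, P3, P4, P5}: 58 + 83 = 141
  {P2} + {P1, P3, P4, P5}: 26 + 115 = 141
  {P1, P2} + {P3, P4, P5}: 74 + 83 = 157
  {P3} + {P1, P2, P4, P5}: 46 + 117 = 163
  {P1, P3} + {P2, P4, P5}: 78 + 83 = 161
  {P2, P3} + {P1, P4, P5}: 46 + 108 = 154
  … (15 splits in total)
  {P1, P2, P3, P4} + {P5}: 99 + 32 = 131  ← best
Best: vehicle 1 Base → P1 → P4 → P3 → P2 → Base = 99; vehicle 2 Base → P5 → Base = 32; combined 131.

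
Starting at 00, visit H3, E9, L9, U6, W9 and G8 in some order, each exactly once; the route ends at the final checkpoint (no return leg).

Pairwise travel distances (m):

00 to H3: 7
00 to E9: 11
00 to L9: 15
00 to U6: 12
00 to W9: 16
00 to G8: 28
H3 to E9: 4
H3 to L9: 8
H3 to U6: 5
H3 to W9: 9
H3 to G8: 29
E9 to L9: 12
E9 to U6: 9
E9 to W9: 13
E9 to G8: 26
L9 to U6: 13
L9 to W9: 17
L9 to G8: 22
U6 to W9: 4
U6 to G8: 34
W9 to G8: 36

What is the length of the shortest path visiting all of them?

Shortest open route: 63 m.

There are 6! = 720 possible orderings.
00 - H3 - E9 - L9 - U6 - W9 - G8: 7+4+12+13+4+36 = 76
00 - H3 - E9 - L9 - U6 - G8 - W9: 7+4+12+13+34+36 = 106
00 - H3 - E9 - L9 - W9 - U6 - G8: 7+4+12+17+4+34 = 78
00 - H3 - E9 - L9 - W9 - G8 - U6: 7+4+12+17+36+34 = 110
00 - H3 - E9 - L9 - G8 - U6 - W9: 7+4+12+22+34+4 = 83
00 - H3 - E9 - L9 - G8 - W9 - U6: 7+4+12+22+36+4 = 85
00 - H3 - E9 - U6 - L9 - W9 - G8: 7+4+9+13+17+36 = 86
00 - H3 - E9 - U6 - L9 - G8 - W9: 7+4+9+13+22+36 = 91
… (712 more)
00 - H3 - E9 - U6 - W9 - L9 - G8: 7+4+9+4+17+22 = 63  ← best
The minimum is 63.
One shortest path: 00 → H3 → E9 → U6 → W9 → L9 → G8.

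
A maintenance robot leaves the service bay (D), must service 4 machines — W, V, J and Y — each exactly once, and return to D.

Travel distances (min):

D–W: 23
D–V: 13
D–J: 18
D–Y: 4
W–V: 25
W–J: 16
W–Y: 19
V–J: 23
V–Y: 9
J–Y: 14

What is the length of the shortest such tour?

Shortest round trip = 72 min.

D → W → V → J → Y → D: 23+25+23+14+4 = 89
D → W → V → Y → J → D: 23+25+9+14+18 = 89
D → W → J → V → Y → D: 23+16+23+9+4 = 75
D → W → J → Y → V → D: 23+16+14+9+13 = 75
D → W → Y → V → J → D: 23+19+9+23+18 = 92
D → W → Y → J → V → D: 23+19+14+23+13 = 92
D → V → W → J → Y → D: 13+25+16+14+4 = 72
D → V → W → Y → J → D: 13+25+19+14+18 = 89
D → V → J → W → Y → D: 13+23+16+19+4 = 75
D → V → Y → W → J → D: 13+9+19+16+18 = 75
D → J → W → V → Y → D: 18+16+25+9+4 = 72
D → J → V → W → Y → D: 18+23+25+19+4 = 89
The minimum is 72.
One optimal route: D → V → W → J → Y → D (or its reverse).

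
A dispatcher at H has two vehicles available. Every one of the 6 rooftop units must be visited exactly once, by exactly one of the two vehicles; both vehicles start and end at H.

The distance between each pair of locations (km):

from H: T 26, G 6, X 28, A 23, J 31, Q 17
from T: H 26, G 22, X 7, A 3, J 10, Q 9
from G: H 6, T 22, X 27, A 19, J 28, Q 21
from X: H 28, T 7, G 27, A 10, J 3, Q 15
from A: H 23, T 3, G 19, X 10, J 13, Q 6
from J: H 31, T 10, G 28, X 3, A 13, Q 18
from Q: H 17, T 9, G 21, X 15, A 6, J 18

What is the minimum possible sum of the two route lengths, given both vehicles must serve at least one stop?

Check every non-empty split of the stops between the two vehicles; for each half take its own optimal tour:
  {T} + {G, X, A, J, Q}: 52 + 70 = 122
  {G} + {T, X, A, J, Q}: 12 + 67 = 79
  {T, G} + {X, A, J, Q}: 54 + 67 = 121
  {X} + {T, G, A, J, Q}: 56 + 70 = 126
  {T, X} + {G, A, J, Q}: 61 + 70 = 131
  {G, X} + {T, A, J, Q}: 61 + 67 = 128
  … (31 splits in total)
Best: vehicle 1 H → G → H = 12; vehicle 2 H → X → J → T → A → Q → H = 67; combined 79.

79 km — the smallest possible combined total.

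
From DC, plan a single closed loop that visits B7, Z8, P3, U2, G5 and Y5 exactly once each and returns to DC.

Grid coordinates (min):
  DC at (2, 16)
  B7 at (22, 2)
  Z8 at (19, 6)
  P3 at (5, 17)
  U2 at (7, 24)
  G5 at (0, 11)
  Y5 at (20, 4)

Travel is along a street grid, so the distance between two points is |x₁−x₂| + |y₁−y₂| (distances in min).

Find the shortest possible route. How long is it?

Shortest round trip = 88 min.

There are 360 distinct closed tours to check (reversals are equivalent).
DC → B7 → Z8 → P3 → U2 → G5 → Y5 → DC: 34+7+25+9+20+27+30 = 152
DC → B7 → Z8 → P3 → U2 → Y5 → G5 → DC: 34+7+25+9+33+27+7 = 142
DC → B7 → Z8 → P3 → G5 → U2 → Y5 → DC: 34+7+25+11+20+33+30 = 160
DC → B7 → Z8 → P3 → G5 → Y5 → U2 → DC: 34+7+25+11+27+33+13 = 150
DC → B7 → Z8 → P3 → Y5 → U2 → G5 → DC: 34+7+25+28+33+20+7 = 154
DC → B7 → Z8 → P3 → Y5 → G5 → U2 → DC: 34+7+25+28+27+20+13 = 154
DC → B7 → Z8 → U2 → P3 → G5 → Y5 → DC: 34+7+30+9+11+27+30 = 148
DC → B7 → Z8 → U2 → P3 → Y5 → G5 → DC: 34+7+30+9+28+27+7 = 142
… (352 more)
DC → P3 → U2 → B7 → Y5 → Z8 → G5 → DC: 4+9+37+4+3+24+7 = 88  ← best
The minimum is 88.
One optimal route: DC → P3 → U2 → B7 → Y5 → Z8 → G5 → DC (or its reverse).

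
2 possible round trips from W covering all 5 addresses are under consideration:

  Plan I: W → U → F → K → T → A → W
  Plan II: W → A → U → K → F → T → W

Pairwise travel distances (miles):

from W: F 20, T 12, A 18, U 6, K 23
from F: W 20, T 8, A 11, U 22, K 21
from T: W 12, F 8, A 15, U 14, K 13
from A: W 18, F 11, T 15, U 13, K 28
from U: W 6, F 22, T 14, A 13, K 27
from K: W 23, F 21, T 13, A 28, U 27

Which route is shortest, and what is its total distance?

Plan I: 6 + 22 + 21 + 13 + 15 + 18 = 95
Plan II: 18 + 13 + 27 + 21 + 8 + 12 = 99

95 miles — Plan I is the shortest.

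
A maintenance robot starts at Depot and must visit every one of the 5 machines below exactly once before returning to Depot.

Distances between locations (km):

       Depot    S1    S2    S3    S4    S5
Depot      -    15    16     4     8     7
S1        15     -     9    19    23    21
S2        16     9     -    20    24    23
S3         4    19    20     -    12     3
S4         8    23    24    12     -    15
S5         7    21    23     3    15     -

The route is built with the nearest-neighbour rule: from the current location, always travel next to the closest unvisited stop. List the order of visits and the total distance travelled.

Nearest-neighbour total = 70 km; route Depot → S3 → S5 → S4 → S1 → S2 → Depot.

From Depot: distances to unvisited — S3=4, S5=7, S4=8, S1=15, S2=16. Nearest is S3 (4).
From S3: distances to unvisited — S5=3, S4=12, S1=19, S2=20. Nearest is S5 (3).
From S5: distances to unvisited — S4=15, S1=21, S2=23. Nearest is S4 (15).
From S4: distances to unvisited — S1=23, S2=24. Nearest is S1 (23).
From S1: distances to unvisited — S2=9. Nearest is S2 (9).
Return S2→Depot: 16.
Total = 4 + 3 + 15 + 23 + 9 + 16 = 70.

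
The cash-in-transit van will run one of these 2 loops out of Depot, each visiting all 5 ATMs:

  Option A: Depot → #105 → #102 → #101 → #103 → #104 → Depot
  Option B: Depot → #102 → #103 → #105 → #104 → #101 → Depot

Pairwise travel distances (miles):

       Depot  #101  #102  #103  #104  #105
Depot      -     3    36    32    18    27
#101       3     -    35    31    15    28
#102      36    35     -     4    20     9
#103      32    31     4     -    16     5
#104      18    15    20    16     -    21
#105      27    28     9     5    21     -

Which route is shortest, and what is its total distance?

84 miles — Option B is the shortest.

Option A: 27 + 9 + 35 + 31 + 16 + 18 = 136
Option B: 36 + 4 + 5 + 21 + 15 + 3 = 84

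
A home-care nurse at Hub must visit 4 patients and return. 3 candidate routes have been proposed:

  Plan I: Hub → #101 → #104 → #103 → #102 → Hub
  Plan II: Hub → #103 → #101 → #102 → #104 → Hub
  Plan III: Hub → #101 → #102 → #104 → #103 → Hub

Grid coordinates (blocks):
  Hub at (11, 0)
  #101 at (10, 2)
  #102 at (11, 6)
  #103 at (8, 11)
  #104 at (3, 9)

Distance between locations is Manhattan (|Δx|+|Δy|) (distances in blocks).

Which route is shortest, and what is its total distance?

Shortest is Plan I, total 38 blocks.

Plan I: 3 + 14 + 7 + 8 + 6 = 38
Plan II: 14 + 11 + 5 + 11 + 17 = 58
Plan III: 3 + 5 + 11 + 7 + 14 = 40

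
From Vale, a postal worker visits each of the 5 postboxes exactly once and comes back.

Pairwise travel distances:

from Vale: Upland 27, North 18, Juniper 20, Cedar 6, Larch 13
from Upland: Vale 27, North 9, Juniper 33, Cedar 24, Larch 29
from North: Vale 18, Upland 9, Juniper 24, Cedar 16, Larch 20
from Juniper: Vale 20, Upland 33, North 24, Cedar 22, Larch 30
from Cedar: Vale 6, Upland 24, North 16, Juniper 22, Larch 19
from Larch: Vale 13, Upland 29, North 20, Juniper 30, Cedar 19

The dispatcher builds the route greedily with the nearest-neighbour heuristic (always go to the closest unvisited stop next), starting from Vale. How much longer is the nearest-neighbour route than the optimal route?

From Vale: Cedar=6, Larch=13, North=18, Juniper=20, Upland=27 → choose Cedar (6).
From Cedar: North=16, Larch=19, Juniper=22, Upland=24 → choose North (16).
From North: Upland=9, Larch=20, Juniper=24 → choose Upland (9).
From Upland: Larch=29, Juniper=33 → choose Larch (29).
From Larch: Juniper=30 → choose Juniper (30).
NN route Vale → Cedar → North → Upland → Larch → Juniper → Vale costs 110.
Optimal: Vale → Cedar → Juniper → Upland → North → Larch → Vale costs 103 (by enumerating all 60 distinct tours).
Excess = 110 − 103 = 7.

7 longer than the optimal tour.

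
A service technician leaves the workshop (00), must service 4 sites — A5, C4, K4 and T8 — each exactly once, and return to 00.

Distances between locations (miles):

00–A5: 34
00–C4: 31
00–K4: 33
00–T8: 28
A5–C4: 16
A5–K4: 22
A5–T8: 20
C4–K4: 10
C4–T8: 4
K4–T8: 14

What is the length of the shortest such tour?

There are 12 distinct closed tours to check (reversals are equivalent).
00→A5→C4→K4→T8→00: 34+16+10+14+28 = 102
00→A5→C4→T8→K4→00: 34+16+4+14+33 = 101
00→A5→K4→C4→T8→00: 34+22+10+4+28 = 98
00→A5→K4→T8→C4→00: 34+22+14+4+31 = 105
00→A5→T8→C4→K4→00: 34+20+4+10+33 = 101
00→A5→T8→K4→C4→00: 34+20+14+10+31 = 109
00→C4→A5→K4→T8→00: 31+16+22+14+28 = 111
00→C4→A5→T8→K4→00: 31+16+20+14+33 = 114
00→C4→K4→A5→T8→00: 31+10+22+20+28 = 111
00→C4→T8→A5→K4→00: 31+4+20+22+33 = 110
00→K4→A5→C4→T8→00: 33+22+16+4+28 = 103
00→K4→C4→A5→T8→00: 33+10+16+20+28 = 107
The minimum is 98.
One optimal route: 00 → A5 → K4 → C4 → T8 → 00 (or its reverse).

Minimum total distance: 98 miles.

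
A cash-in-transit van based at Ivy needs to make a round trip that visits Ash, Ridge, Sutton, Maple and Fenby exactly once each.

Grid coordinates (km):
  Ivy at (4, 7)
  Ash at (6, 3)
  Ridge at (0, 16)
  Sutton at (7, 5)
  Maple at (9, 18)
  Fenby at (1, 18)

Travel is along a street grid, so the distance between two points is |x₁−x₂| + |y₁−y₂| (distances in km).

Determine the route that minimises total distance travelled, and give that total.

48 km — the shortest possible round trip.

Ivy - Ash - Ridge - Sutton - Maple - Fenby - Ivy: 6+19+18+15+8+14 = 80
Ivy - Ash - Ridge - Sutton - Fenby - Maple - Ivy: 6+19+18+19+8+16 = 86
Ivy - Ash - Ridge - Maple - Sutton - Fenby - Ivy: 6+19+11+15+19+14 = 84
Ivy - Ash - Ridge - Maple - Fenby - Sutton - Ivy: 6+19+11+8+19+5 = 68
Ivy - Ash - Ridge - Fenby - Sutton - Maple - Ivy: 6+19+3+19+15+16 = 78
Ivy - Ash - Ridge - Fenby - Maple - Sutton - Ivy: 6+19+3+8+15+5 = 56
Ivy - Ash - Sutton - Ridge - Maple - Fenby - Ivy: 6+3+18+11+8+14 = 60
Ivy - Ash - Sutton - Ridge - Fenby - Maple - Ivy: 6+3+18+3+8+16 = 54
Ivy - Ash - Sutton - Maple - Ridge - Fenby - Ivy: 6+3+15+11+3+14 = 52
Ivy - Ash - Sutton - Maple - Fenby - Ridge - Ivy: 6+3+15+8+3+13 = 48
Ivy - Ash - Sutton - Fenby - Ridge - Maple - Ivy: 6+3+19+3+11+16 = 58
Ivy - Ash - Sutton - Fenby - Maple - Ridge - Ivy: 6+3+19+8+11+13 = 60
Ivy - Ash - Maple - Ridge - Sutton - Fenby - Ivy: 6+18+11+18+19+14 = 86
Ivy - Ash - Maple - Ridge - Fenby - Sutton - Ivy: 6+18+11+3+19+5 = 62
… (46 more)
The minimum is 48.
One optimal route: Ivy → Ash → Sutton → Maple → Fenby → Ridge → Ivy (or its reverse).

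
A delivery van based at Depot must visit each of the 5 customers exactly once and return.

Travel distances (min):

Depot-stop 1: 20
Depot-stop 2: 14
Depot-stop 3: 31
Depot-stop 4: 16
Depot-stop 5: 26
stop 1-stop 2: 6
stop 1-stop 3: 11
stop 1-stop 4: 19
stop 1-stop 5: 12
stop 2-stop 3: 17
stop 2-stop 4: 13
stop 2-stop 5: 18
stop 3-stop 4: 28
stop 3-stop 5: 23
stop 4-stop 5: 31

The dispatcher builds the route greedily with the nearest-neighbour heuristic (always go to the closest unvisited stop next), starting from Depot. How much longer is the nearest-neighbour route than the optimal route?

From Depot: stop 2=14, stop 4=16, stop 1=20, stop 5=26, stop 3=31 → choose stop 2 (14).
From stop 2: stop 1=6, stop 4=13, stop 3=17, stop 5=18 → choose stop 1 (6).
From stop 1: stop 3=11, stop 5=12, stop 4=19 → choose stop 3 (11).
From stop 3: stop 5=23, stop 4=28 → choose stop 5 (23).
From stop 5: stop 4=31 → choose stop 4 (31).
NN route Depot → stop 2 → stop 1 → stop 3 → stop 5 → stop 4 → Depot costs 101.
Optimal: Depot → stop 4 → stop 2 → stop 1 → stop 3 → stop 5 → Depot costs 95 (by enumerating all 60 distinct tours).
Excess = 101 − 95 = 6.

Excess over optimum: 6 min.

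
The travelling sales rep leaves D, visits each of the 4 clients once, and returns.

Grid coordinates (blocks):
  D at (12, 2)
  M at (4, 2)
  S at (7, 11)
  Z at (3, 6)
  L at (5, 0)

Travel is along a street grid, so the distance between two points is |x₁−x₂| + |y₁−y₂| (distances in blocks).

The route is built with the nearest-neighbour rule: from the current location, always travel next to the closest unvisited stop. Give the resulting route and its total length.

D → [M:8 / L:9 / Z:13 / S:14] → M (8)
M → [L:3 / Z:5 / S:12] → L (3)
L → [Z:8 / S:13] → Z (8)
Z → [S:9] → S (9)
Return S→D: 14.
Total = 8 + 3 + 8 + 9 + 14 = 42.

Total distance 42 blocks via the nearest-neighbour route D → M → L → Z → S → D.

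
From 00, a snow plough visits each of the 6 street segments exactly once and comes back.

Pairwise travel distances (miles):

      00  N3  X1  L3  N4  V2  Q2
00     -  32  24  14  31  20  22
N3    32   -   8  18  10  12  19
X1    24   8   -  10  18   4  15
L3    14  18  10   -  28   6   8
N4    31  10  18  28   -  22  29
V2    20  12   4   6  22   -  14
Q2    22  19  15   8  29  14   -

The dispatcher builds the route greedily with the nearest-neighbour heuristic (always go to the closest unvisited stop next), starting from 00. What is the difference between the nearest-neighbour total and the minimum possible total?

00: L3=14, V2=20, Q2=22, X1=24, N4=31, N3=32 ⇒ L3
L3: V2=6, Q2=8, X1=10, N3=18, N4=28 ⇒ V2
V2: X1=4, N3=12, Q2=14, N4=22 ⇒ X1
X1: N3=8, Q2=15, N4=18 ⇒ N3
N3: N4=10, Q2=19 ⇒ N4
N4: Q2=29 ⇒ Q2
NN route 00 → L3 → V2 → X1 → N3 → N4 → Q2 → 00 costs 93.
Optimal: 00 → L3 → Q2 → V2 → X1 → N3 → N4 → 00 costs 89 (by enumerating all 360 distinct tours).
Excess = 93 − 89 = 4.

The nearest-neighbour route is 4 miles longer than optimal.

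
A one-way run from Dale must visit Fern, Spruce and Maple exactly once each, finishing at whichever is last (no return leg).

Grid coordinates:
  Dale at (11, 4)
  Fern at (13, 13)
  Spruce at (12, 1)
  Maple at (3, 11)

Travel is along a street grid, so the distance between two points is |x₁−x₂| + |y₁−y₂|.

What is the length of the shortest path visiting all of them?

There are 3! = 6 possible orderings.
Dale→Fern→Spruce→Maple: 11+13+19 = 43
Dale→Fern→Maple→Spruce: 11+12+19 = 42
Dale→Spruce→Fern→Maple: 4+13+12 = 29
Dale→Spruce→Maple→Fern: 4+19+12 = 35
Dale→Maple→Fern→Spruce: 15+12+13 = 40
Dale→Maple→Spruce→Fern: 15+19+13 = 47
The minimum is 29.
One shortest path: Dale → Spruce → Fern → Maple.

Minimum one-way distance = 29.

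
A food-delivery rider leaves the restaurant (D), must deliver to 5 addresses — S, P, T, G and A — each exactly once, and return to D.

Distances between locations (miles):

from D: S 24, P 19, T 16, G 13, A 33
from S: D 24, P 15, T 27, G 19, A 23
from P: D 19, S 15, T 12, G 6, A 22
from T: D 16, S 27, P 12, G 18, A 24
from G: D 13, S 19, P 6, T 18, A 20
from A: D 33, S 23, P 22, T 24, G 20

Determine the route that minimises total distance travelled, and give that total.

D - S - P - T - G - A - D: 24+15+12+18+20+33 = 122
D - S - P - T - A - G - D: 24+15+12+24+20+13 = 108
D - S - P - G - T - A - D: 24+15+6+18+24+33 = 120
D - S - P - G - A - T - D: 24+15+6+20+24+16 = 105
D - S - P - A - T - G - D: 24+15+22+24+18+13 = 116
D - S - P - A - G - T - D: 24+15+22+20+18+16 = 115
D - S - T - P - G - A - D: 24+27+12+6+20+33 = 122
D - S - T - P - A - G - D: 24+27+12+22+20+13 = 118
D - S - T - G - P - A - D: 24+27+18+6+22+33 = 130
D - S - T - G - A - P - D: 24+27+18+20+22+19 = 130
D - S - T - A - P - G - D: 24+27+24+22+6+13 = 116
D - S - T - A - G - P - D: 24+27+24+20+6+19 = 120
D - S - G - P - T - A - D: 24+19+6+12+24+33 = 118
D - S - G - P - A - T - D: 24+19+6+22+24+16 = 111
… (46 more)
D - T - A - S - P - G - D: 16+24+23+15+6+13 = 97  ← best
The minimum is 97.
One optimal route: D → T → A → S → P → G → D (or its reverse).

Minimum total distance: 97 miles.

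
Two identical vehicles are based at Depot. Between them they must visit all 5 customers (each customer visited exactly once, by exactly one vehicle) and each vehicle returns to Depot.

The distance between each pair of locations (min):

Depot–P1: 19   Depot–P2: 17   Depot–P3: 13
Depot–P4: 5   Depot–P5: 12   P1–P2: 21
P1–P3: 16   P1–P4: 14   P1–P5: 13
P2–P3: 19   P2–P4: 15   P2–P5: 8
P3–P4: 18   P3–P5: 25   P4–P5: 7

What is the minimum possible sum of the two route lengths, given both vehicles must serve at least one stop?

Try each way of splitting the stops between the two vehicles (each non-empty) and, for each split, find the best tour for each vehicle:
  {P1} + {P2, P3, P4, P5}: 38 + 52 = 90
  {P2} + {P1, P3, P4, P5}: 34 + 54 = 88
  {P1, P2} + {P3, P4, P5}: 57 + 50 = 107
  {P3} + {P1, P2, P4, P5}: 26 + 57 = 83
  {P1, P3} + {P2, P4, P5}: 48 + 37 = 85
  {P2, P3} + {P1, P4, P5}: 49 + 44 = 93
  … (15 splits in total)
  {P4} + {P1, P2, P3, P5}: 10 + 67 = 77  ← best
Best: vehicle 1 Depot → P4 → Depot = 10; vehicle 2 Depot → P2 → P5 → P1 → P3 → Depot = 67; combined 77.

Minimum combined distance: 77 min.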